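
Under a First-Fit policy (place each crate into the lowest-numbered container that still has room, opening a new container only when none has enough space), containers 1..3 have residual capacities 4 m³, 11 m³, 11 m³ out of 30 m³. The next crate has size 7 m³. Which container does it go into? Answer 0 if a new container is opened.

Containers with room: container 2 (11 m³), container 3 (11 m³).
The first with room is container 2.

2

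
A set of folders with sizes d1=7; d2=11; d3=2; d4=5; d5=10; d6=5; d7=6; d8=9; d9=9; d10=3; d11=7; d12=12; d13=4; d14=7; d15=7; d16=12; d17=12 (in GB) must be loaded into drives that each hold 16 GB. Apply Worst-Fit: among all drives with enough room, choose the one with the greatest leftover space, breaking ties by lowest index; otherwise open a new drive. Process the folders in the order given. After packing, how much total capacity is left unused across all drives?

drive 1: place d1 (7 GB), 9 GB left
drive 2: place d2 (11 GB), 5 GB left
drive 1: place d3 (2 GB), 7 GB left
drive 1: place d4 (5 GB), 2 GB left
drive 3: place d5 (10 GB), 6 GB left
drive 3: place d6 (5 GB), 1 GB left
drive 4: place d7 (6 GB), 10 GB left
drive 4: place d8 (9 GB), 1 GB left
drive 5: place d9 (9 GB), 7 GB left
drive 5: place d10 (3 GB), 4 GB left
drive 6: place d11 (7 GB), 9 GB left
drive 7: place d12 (12 GB), 4 GB left
drive 6: place d13 (4 GB), 5 GB left
drive 8: place d14 (7 GB), 9 GB left
drive 8: place d15 (7 GB), 2 GB left
drive 9: place d16 (12 GB), 4 GB left
drive 10: place d17 (12 GB), 4 GB left
10 drives × 16 GB = 160 GB; used 128 GB; unused 32 GB.

32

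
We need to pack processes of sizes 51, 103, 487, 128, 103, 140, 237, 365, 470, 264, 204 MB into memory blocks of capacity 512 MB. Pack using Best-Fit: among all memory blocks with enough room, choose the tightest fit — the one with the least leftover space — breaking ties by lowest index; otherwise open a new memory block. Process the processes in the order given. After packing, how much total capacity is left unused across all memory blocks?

520

51 MB → memory block 1 (remaining 461 MB)
103 MB → memory block 1 (remaining 358 MB)
487 MB → memory block 2 (remaining 25 MB)
128 MB → memory block 1 (remaining 230 MB)
103 MB → memory block 1 (remaining 127 MB)
140 MB → memory block 3 (remaining 372 MB)
237 MB → memory block 3 (remaining 135 MB)
365 MB → memory block 4 (remaining 147 MB)
470 MB → memory block 5 (remaining 42 MB)
264 MB → memory block 6 (remaining 248 MB)
204 MB → memory block 6 (remaining 44 MB)
6 memory blocks × 512 MB = 3072 MB; used 2552 MB; unused 520 MB.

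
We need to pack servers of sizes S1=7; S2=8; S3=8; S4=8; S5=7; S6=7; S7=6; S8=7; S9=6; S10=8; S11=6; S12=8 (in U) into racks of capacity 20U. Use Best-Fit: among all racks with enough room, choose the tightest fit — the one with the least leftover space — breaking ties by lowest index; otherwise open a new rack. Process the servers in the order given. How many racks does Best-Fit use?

Put S1 (7U) in rack 1; 13U remain.
Put S2 (8U) in rack 1; 5U remain.
Put S3 (8U) in rack 2; 12U remain.
Put S4 (8U) in rack 2; 4U remain.
Put S5 (7U) in rack 3; 13U remain.
Put S6 (7U) in rack 3; 6U remain.
Put S7 (6U) in rack 3; 0U remain.
Put S8 (7U) in rack 4; 13U remain.
Put S9 (6U) in rack 4; 7U remain.
Put S10 (8U) in rack 5; 12U remain.
Put S11 (6U) in rack 4; 1U remain.
Put S12 (8U) in rack 5; 4U remain.

5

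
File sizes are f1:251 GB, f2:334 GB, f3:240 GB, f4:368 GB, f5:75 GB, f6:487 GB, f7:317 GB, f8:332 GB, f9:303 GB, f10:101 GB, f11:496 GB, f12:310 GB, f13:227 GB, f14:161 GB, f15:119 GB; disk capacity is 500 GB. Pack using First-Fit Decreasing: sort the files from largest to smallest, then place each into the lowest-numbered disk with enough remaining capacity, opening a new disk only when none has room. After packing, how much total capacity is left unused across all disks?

879

Sorted descending: 496, 487, 368, 334, 332, 317, 310, 303, 251, 240, 227, 161, 119, 101, 75.
Put 496 GB in disk 1; 4 GB remain.
Put 487 GB in disk 2; 13 GB remain.
Put 368 GB in disk 3; 132 GB remain.
Put 334 GB in disk 4; 166 GB remain.
Put 332 GB in disk 5; 168 GB remain.
Put 317 GB in disk 6; 183 GB remain.
Put 310 GB in disk 7; 190 GB remain.
Put 303 GB in disk 8; 197 GB remain.
Put 251 GB in disk 9; 249 GB remain.
Put 240 GB in disk 9; 9 GB remain.
Put 227 GB in disk 10; 273 GB remain.
Put 161 GB in disk 4; 5 GB remain.
Put 119 GB in disk 3; 13 GB remain.
Put 101 GB in disk 5; 67 GB remain.
Put 75 GB in disk 6; 108 GB remain.
10 disks × 500 GB = 5000 GB; used 4121 GB; unused 879 GB.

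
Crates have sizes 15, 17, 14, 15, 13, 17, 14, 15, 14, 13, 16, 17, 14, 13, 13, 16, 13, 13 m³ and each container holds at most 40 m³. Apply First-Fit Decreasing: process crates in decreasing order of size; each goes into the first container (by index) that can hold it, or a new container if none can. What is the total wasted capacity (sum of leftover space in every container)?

58

Sorted descending: 17, 17, 17, 16, 16, 15, 15, 15, 14, 14, 14, 14, 13, 13, 13, 13, 13, 13.
Put 17 m³ in container 1; 23 m³ remain.
Put 17 m³ in container 1; 6 m³ remain.
Put 17 m³ in container 2; 23 m³ remain.
Put 16 m³ in container 2; 7 m³ remain.
Put 16 m³ in container 3; 24 m³ remain.
Put 15 m³ in container 3; 9 m³ remain.
Put 15 m³ in container 4; 25 m³ remain.
Put 15 m³ in container 4; 10 m³ remain.
Put 14 m³ in container 5; 26 m³ remain.
Put 14 m³ in container 5; 12 m³ remain.
Put 14 m³ in container 6; 26 m³ remain.
Put 14 m³ in container 6; 12 m³ remain.
Put 13 m³ in container 7; 27 m³ remain.
Put 13 m³ in container 7; 14 m³ remain.
Put 13 m³ in container 7; 1 m³ remain.
Put 13 m³ in container 8; 27 m³ remain.
Put 13 m³ in container 8; 14 m³ remain.
Put 13 m³ in container 8; 1 m³ remain.
8 containers × 40 m³ = 320 m³; used 262 m³; unused 58 m³.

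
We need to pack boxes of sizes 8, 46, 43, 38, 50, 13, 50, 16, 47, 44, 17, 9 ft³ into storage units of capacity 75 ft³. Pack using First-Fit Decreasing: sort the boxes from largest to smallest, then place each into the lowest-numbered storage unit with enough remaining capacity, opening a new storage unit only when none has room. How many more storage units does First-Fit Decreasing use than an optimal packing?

First-Fit Decreasing: [50,17,8] [50,16,9] [47,13] [46] [44] [43] [38] → 7 storage units.
7 boxes exceed 37.5 ft³ (half the capacity), and no two of those can share a storage unit, so at least 7 storage units are needed.
So 7 is already optimal.

0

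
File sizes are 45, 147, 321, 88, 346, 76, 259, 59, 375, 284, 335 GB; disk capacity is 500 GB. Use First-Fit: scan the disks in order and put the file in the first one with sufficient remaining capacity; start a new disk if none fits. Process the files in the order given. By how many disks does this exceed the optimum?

1

First-Fit: [45,147,88,76,59] [321] [346] [259] [375] [284] [335] → 7 disks.
6 files exceed 250 GB (half the capacity), and no two of those can share a disk, so at least 6 disks are needed.
An optimal packing achieves that bound: [375,88] [346,147] [335,76,59] [321,45] [284] [259] → 6 disks.
Excess: 7 − 6 = 1.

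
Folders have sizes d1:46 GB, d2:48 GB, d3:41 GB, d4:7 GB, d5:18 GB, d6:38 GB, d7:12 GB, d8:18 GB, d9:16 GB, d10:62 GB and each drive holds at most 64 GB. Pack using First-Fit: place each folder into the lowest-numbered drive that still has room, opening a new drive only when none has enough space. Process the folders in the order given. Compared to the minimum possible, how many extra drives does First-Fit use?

1

First-Fit: [46,7] [48,12] [41,18] [38,18] [16] [62] → 6 drives.
Total size 306 GB; any packing needs at least ⌈306/64⌉ = 5 drives.
An optimal packing achieves that bound: [62] [48,16] [46,18] [41,18] [38,12,7] → 5 drives.
Excess: 6 − 5 = 1.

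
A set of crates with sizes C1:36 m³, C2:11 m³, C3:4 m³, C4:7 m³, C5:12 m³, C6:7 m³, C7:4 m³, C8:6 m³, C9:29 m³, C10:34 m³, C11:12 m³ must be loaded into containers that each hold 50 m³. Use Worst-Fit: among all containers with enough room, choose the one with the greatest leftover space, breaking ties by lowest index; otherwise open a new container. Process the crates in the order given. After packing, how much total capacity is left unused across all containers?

38

container 1: place C1 (36 m³), 14 m³ left
container 1: place C2 (11 m³), 3 m³ left
container 2: place C3 (4 m³), 46 m³ left
container 2: place C4 (7 m³), 39 m³ left
container 2: place C5 (12 m³), 27 m³ left
container 2: place C6 (7 m³), 20 m³ left
container 2: place C7 (4 m³), 16 m³ left
container 2: place C8 (6 m³), 10 m³ left
container 3: place C9 (29 m³), 21 m³ left
container 4: place C10 (34 m³), 16 m³ left
container 3: place C11 (12 m³), 9 m³ left
4 containers × 50 m³ = 200 m³; used 162 m³; unused 38 m³.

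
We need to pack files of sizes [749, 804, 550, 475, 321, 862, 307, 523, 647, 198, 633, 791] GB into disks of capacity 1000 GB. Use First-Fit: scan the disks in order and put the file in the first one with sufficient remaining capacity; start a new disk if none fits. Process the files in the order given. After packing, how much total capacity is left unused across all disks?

749 GB → disk 1 (remaining 251 GB)
804 GB → disk 2 (remaining 196 GB)
550 GB → disk 3 (remaining 450 GB)
475 GB → disk 4 (remaining 525 GB)
321 GB → disk 3 (remaining 129 GB)
862 GB → disk 5 (remaining 138 GB)
307 GB → disk 4 (remaining 218 GB)
523 GB → disk 6 (remaining 477 GB)
647 GB → disk 7 (remaining 353 GB)
198 GB → disk 1 (remaining 53 GB)
633 GB → disk 8 (remaining 367 GB)
791 GB → disk 9 (remaining 209 GB)
9 disks × 1000 GB = 9000 GB; used 6860 GB; unused 2140 GB.

2140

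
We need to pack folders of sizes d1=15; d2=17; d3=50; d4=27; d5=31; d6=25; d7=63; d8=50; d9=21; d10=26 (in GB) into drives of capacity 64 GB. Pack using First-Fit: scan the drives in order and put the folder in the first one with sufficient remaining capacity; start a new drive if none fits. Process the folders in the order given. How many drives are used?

6

drive 1: place d1 (15 GB), 49 GB left
drive 1: place d2 (17 GB), 32 GB left
drive 2: place d3 (50 GB), 14 GB left
drive 1: place d4 (27 GB), 5 GB left
drive 3: place d5 (31 GB), 33 GB left
drive 3: place d6 (25 GB), 8 GB left
drive 4: place d7 (63 GB), 1 GB left
drive 5: place d8 (50 GB), 14 GB left
drive 6: place d9 (21 GB), 43 GB left
drive 6: place d10 (26 GB), 17 GB left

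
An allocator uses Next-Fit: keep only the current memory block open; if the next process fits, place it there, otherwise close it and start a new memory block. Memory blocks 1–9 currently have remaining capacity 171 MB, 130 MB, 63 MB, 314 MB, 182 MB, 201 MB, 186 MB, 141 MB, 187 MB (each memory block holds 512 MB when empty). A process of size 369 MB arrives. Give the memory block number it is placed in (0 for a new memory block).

0

Next-Fit only looks at memory block 9, which has 187 MB free.
369 MB does not fit, so a new memory block is opened.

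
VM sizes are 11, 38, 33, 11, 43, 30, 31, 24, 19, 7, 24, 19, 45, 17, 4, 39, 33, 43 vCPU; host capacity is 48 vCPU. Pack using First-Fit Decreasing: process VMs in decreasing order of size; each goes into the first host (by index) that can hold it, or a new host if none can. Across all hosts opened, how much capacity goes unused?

57

Sorted descending: 45, 43, 43, 39, 38, 33, 33, 31, 30, 24, 24, 19, 19, 17, 11, 11, 7, 4.
45 vCPU → host 1 (remaining 3 vCPU)
43 vCPU → host 2 (remaining 5 vCPU)
43 vCPU → host 3 (remaining 5 vCPU)
39 vCPU → host 4 (remaining 9 vCPU)
38 vCPU → host 5 (remaining 10 vCPU)
33 vCPU → host 6 (remaining 15 vCPU)
33 vCPU → host 7 (remaining 15 vCPU)
31 vCPU → host 8 (remaining 17 vCPU)
30 vCPU → host 9 (remaining 18 vCPU)
24 vCPU → host 10 (remaining 24 vCPU)
24 vCPU → host 10 (remaining 0 vCPU)
19 vCPU → host 11 (remaining 29 vCPU)
19 vCPU → host 11 (remaining 10 vCPU)
17 vCPU → host 8 (remaining 0 vCPU)
11 vCPU → host 6 (remaining 4 vCPU)
11 vCPU → host 7 (remaining 4 vCPU)
7 vCPU → host 4 (remaining 2 vCPU)
4 vCPU → host 2 (remaining 1 vCPU)
11 hosts × 48 vCPU = 528 vCPU; used 471 vCPU; unused 57 vCPU.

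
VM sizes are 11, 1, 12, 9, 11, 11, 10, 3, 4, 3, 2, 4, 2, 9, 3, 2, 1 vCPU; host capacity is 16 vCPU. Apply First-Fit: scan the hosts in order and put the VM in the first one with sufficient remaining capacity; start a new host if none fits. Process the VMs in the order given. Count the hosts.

11 vCPU → host 1 (remaining 5 vCPU)
1 vCPU → host 1 (remaining 4 vCPU)
12 vCPU → host 2 (remaining 4 vCPU)
9 vCPU → host 3 (remaining 7 vCPU)
11 vCPU → host 4 (remaining 5 vCPU)
11 vCPU → host 5 (remaining 5 vCPU)
10 vCPU → host 6 (remaining 6 vCPU)
3 vCPU → host 1 (remaining 1 vCPU)
4 vCPU → host 2 (remaining 0 vCPU)
3 vCPU → host 3 (remaining 4 vCPU)
2 vCPU → host 3 (remaining 2 vCPU)
4 vCPU → host 4 (remaining 1 vCPU)
2 vCPU → host 3 (remaining 0 vCPU)
9 vCPU → host 7 (remaining 7 vCPU)
3 vCPU → host 5 (remaining 2 vCPU)
2 vCPU → host 5 (remaining 0 vCPU)
1 vCPU → host 1 (remaining 0 vCPU)
Final hosts: [11,1,3,1] [12,4] [9,3,2,2] [11,4] [11,3,2] [10] [9].

7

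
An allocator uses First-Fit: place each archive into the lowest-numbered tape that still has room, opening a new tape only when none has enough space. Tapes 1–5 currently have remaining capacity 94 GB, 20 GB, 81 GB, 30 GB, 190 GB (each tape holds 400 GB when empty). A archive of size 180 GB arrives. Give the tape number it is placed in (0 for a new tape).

Tapes with room: tape 5 (190 GB).
The first with room is tape 5.

5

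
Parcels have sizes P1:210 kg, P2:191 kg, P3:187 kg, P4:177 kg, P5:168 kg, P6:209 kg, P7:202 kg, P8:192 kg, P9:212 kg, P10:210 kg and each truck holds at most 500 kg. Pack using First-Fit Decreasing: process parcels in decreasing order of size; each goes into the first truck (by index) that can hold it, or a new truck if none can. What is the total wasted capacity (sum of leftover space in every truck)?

Sorted descending: 212, 210, 210, 209, 202, 192, 191, 187, 177, 168.
truck 1: place 212 kg, 288 kg left
truck 1: place 210 kg, 78 kg left
truck 2: place 210 kg, 290 kg left
truck 2: place 209 kg, 81 kg left
truck 3: place 202 kg, 298 kg left
truck 3: place 192 kg, 106 kg left
truck 4: place 191 kg, 309 kg left
truck 4: place 187 kg, 122 kg left
truck 5: place 177 kg, 323 kg left
truck 5: place 168 kg, 155 kg left
5 trucks × 500 kg = 2500 kg; used 1958 kg; unused 542 kg.

542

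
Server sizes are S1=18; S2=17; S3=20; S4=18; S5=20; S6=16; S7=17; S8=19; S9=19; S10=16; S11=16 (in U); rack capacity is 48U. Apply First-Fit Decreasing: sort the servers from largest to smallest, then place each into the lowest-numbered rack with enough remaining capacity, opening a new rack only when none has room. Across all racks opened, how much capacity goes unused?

44

Sorted descending: 20, 20, 19, 19, 18, 18, 17, 17, 16, 16, 16.
20U → rack 1 (remaining 28U)
20U → rack 1 (remaining 8U)
19U → rack 2 (remaining 29U)
19U → rack 2 (remaining 10U)
18U → rack 3 (remaining 30U)
18U → rack 3 (remaining 12U)
17U → rack 4 (remaining 31U)
17U → rack 4 (remaining 14U)
16U → rack 5 (remaining 32U)
16U → rack 5 (remaining 16U)
16U → rack 5 (remaining 0U)
5 racks × 48U = 240U; used 196U; unused 44U.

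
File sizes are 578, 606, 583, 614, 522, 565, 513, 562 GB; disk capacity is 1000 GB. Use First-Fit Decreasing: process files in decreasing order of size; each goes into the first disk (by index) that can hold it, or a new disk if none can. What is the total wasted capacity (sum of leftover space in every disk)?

3457

Sorted descending: 614, 606, 583, 578, 565, 562, 522, 513.
disk 1: place 614 GB, 386 GB left
disk 2: place 606 GB, 394 GB left
disk 3: place 583 GB, 417 GB left
disk 4: place 578 GB, 422 GB left
disk 5: place 565 GB, 435 GB left
disk 6: place 562 GB, 438 GB left
disk 7: place 522 GB, 478 GB left
disk 8: place 513 GB, 487 GB left
8 disks × 1000 GB = 8000 GB; used 4543 GB; unused 3457 GB.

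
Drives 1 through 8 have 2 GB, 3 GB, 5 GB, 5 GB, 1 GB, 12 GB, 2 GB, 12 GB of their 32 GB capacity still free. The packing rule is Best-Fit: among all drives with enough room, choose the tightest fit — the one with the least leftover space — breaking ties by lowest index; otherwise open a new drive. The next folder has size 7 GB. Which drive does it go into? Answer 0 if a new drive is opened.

6

Drives with room: drive 6 (12 GB), drive 8 (12 GB).
Tightest fit is drive 6 with 12 GB free.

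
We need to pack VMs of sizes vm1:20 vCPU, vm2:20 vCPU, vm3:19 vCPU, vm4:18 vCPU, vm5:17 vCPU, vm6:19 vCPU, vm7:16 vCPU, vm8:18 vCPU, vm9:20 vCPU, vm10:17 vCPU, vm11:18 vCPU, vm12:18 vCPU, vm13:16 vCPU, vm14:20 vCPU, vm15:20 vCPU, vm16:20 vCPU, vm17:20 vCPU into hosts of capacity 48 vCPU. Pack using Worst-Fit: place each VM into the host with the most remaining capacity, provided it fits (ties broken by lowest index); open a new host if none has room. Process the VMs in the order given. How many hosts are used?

9 hosts

Put vm1 (20 vCPU) in host 1; 28 vCPU remain.
Put vm2 (20 vCPU) in host 1; 8 vCPU remain.
Put vm3 (19 vCPU) in host 2; 29 vCPU remain.
Put vm4 (18 vCPU) in host 2; 11 vCPU remain.
Put vm5 (17 vCPU) in host 3; 31 vCPU remain.
Put vm6 (19 vCPU) in host 3; 12 vCPU remain.
Put vm7 (16 vCPU) in host 4; 32 vCPU remain.
Put vm8 (18 vCPU) in host 4; 14 vCPU remain.
Put vm9 (20 vCPU) in host 5; 28 vCPU remain.
Put vm10 (17 vCPU) in host 5; 11 vCPU remain.
Put vm11 (18 vCPU) in host 6; 30 vCPU remain.
Put vm12 (18 vCPU) in host 6; 12 vCPU remain.
Put vm13 (16 vCPU) in host 7; 32 vCPU remain.
Put vm14 (20 vCPU) in host 7; 12 vCPU remain.
Put vm15 (20 vCPU) in host 8; 28 vCPU remain.
Put vm16 (20 vCPU) in host 8; 8 vCPU remain.
Put vm17 (20 vCPU) in host 9; 28 vCPU remain.
Final hosts: [20,20] [19,18] [17,19] [16,18] [20,17] [18,18] [16,20] [20,20] [20].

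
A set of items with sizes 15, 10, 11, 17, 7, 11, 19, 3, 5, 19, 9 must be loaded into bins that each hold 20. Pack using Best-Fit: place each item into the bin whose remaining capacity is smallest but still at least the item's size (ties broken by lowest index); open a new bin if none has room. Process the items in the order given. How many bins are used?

bin 1: place 15, 5 left
bin 2: place 10, 10 left
bin 3: place 11, 9 left
bin 4: place 17, 3 left
bin 3: place 7, 2 left
bin 5: place 11, 9 left
bin 6: place 19, 1 left
bin 4: place 3, 0 left
bin 1: place 5, 0 left
bin 7: place 19, 1 left
bin 5: place 9, 0 left

7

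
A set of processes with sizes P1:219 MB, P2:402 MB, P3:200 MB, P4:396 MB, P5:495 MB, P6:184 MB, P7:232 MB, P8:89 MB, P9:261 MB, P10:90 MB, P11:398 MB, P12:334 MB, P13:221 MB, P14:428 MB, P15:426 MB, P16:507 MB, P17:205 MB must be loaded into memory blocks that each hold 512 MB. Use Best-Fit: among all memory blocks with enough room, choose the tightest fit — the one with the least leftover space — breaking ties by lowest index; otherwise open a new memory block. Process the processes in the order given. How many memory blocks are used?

P1 (219 MB) → memory block 1 (remaining 293 MB)
P2 (402 MB) → memory block 2 (remaining 110 MB)
P3 (200 MB) → memory block 1 (remaining 93 MB)
P4 (396 MB) → memory block 3 (remaining 116 MB)
P5 (495 MB) → memory block 4 (remaining 17 MB)
P6 (184 MB) → memory block 5 (remaining 328 MB)
P7 (232 MB) → memory block 5 (remaining 96 MB)
P8 (89 MB) → memory block 1 (remaining 4 MB)
P9 (261 MB) → memory block 6 (remaining 251 MB)
P10 (90 MB) → memory block 5 (remaining 6 MB)
P11 (398 MB) → memory block 7 (remaining 114 MB)
P12 (334 MB) → memory block 8 (remaining 178 MB)
P13 (221 MB) → memory block 6 (remaining 30 MB)
P14 (428 MB) → memory block 9 (remaining 84 MB)
P15 (426 MB) → memory block 10 (remaining 86 MB)
P16 (507 MB) → memory block 11 (remaining 5 MB)
P17 (205 MB) → memory block 12 (remaining 307 MB)

12 memory blocks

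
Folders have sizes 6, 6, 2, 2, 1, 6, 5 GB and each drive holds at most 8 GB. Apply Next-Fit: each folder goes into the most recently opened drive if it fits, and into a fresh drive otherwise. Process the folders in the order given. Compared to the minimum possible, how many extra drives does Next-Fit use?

1

Next-Fit: [6] [6,2] [2,1] [6] [5] → 5 drives.
Total size 28 GB; any packing needs at least ⌈28/8⌉ = 4 drives.
An optimal packing achieves that bound: [6,2] [6,2] [6,1] [5] → 4 drives.
Excess: 5 − 4 = 1.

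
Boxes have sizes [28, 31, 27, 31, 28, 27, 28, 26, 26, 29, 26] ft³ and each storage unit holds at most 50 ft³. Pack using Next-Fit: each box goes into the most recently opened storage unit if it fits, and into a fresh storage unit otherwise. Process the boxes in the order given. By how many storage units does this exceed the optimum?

Next-Fit: [28] [31] [27] [31] [28] [27] [28] [26] [26] [29] [26] → 11 storage units.
11 boxes exceed 25 ft³ (half the capacity), and no two of those can share a storage unit, so at least 11 storage units are needed.
So 11 is already optimal.

0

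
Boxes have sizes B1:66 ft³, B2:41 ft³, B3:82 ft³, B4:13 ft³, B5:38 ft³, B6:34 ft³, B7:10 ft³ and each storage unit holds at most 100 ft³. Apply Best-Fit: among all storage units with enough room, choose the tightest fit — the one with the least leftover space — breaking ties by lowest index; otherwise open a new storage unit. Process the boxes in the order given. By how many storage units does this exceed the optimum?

Best-Fit: [66,34] [41,38,10] [82,13] → 3 storage units.
Total size 284 ft³; any packing needs at least ⌈284/100⌉ = 3 storage units.
So 3 is already optimal.

0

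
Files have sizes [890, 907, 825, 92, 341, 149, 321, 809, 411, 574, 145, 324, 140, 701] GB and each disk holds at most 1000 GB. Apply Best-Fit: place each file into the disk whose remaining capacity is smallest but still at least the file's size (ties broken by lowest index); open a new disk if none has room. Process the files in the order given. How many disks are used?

7 disks

890 GB → disk 1 (remaining 110 GB)
907 GB → disk 2 (remaining 93 GB)
825 GB → disk 3 (remaining 175 GB)
92 GB → disk 2 (remaining 1 GB)
341 GB → disk 4 (remaining 659 GB)
149 GB → disk 3 (remaining 26 GB)
321 GB → disk 4 (remaining 338 GB)
809 GB → disk 5 (remaining 191 GB)
411 GB → disk 6 (remaining 589 GB)
574 GB → disk 6 (remaining 15 GB)
145 GB → disk 5 (remaining 46 GB)
324 GB → disk 4 (remaining 14 GB)
140 GB → disk 7 (remaining 860 GB)
701 GB → disk 7 (remaining 159 GB)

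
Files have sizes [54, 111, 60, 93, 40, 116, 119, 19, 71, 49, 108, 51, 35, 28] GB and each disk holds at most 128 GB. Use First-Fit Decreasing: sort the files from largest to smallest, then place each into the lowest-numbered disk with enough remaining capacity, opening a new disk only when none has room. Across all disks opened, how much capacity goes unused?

Sorted descending: 119, 116, 111, 108, 93, 71, 60, 54, 51, 49, 40, 35, 28, 19.
disk 1: place 119 GB, 9 GB left
disk 2: place 116 GB, 12 GB left
disk 3: place 111 GB, 17 GB left
disk 4: place 108 GB, 20 GB left
disk 5: place 93 GB, 35 GB left
disk 6: place 71 GB, 57 GB left
disk 7: place 60 GB, 68 GB left
disk 6: place 54 GB, 3 GB left
disk 7: place 51 GB, 17 GB left
disk 8: place 49 GB, 79 GB left
disk 8: place 40 GB, 39 GB left
disk 5: place 35 GB, 0 GB left
disk 8: place 28 GB, 11 GB left
disk 4: place 19 GB, 1 GB left
8 disks × 128 GB = 1024 GB; used 954 GB; unused 70 GB.

70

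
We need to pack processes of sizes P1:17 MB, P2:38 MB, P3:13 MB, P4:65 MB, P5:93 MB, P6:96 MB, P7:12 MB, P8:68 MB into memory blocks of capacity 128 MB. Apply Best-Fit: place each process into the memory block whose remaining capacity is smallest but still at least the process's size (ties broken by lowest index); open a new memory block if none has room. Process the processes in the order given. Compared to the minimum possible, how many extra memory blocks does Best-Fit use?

1

Best-Fit: [17,38,13] [65] [93] [96,12] [68] → 5 memory blocks.
Total size 402 MB; any packing needs at least ⌈402/128⌉ = 4 memory blocks.
An optimal packing achieves that bound: [96,17,13] [93,12] [68,38] [65] → 4 memory blocks.
Excess: 5 − 4 = 1.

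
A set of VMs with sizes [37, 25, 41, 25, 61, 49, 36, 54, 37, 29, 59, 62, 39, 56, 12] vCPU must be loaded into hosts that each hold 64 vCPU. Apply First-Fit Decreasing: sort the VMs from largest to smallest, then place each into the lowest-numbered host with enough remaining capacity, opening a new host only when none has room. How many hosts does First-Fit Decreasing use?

12 hosts

Sorted descending: 62, 61, 59, 56, 54, 49, 41, 39, 37, 37, 36, 29, 25, 25, 12.
Put 62 vCPU in host 1; 2 vCPU remain.
Put 61 vCPU in host 2; 3 vCPU remain.
Put 59 vCPU in host 3; 5 vCPU remain.
Put 56 vCPU in host 4; 8 vCPU remain.
Put 54 vCPU in host 5; 10 vCPU remain.
Put 49 vCPU in host 6; 15 vCPU remain.
Put 41 vCPU in host 7; 23 vCPU remain.
Put 39 vCPU in host 8; 25 vCPU remain.
Put 37 vCPU in host 9; 27 vCPU remain.
Put 37 vCPU in host 10; 27 vCPU remain.
Put 36 vCPU in host 11; 28 vCPU remain.
Put 29 vCPU in host 12; 35 vCPU remain.
Put 25 vCPU in host 8; 0 vCPU remain.
Put 25 vCPU in host 9; 2 vCPU remain.
Put 12 vCPU in host 6; 3 vCPU remain.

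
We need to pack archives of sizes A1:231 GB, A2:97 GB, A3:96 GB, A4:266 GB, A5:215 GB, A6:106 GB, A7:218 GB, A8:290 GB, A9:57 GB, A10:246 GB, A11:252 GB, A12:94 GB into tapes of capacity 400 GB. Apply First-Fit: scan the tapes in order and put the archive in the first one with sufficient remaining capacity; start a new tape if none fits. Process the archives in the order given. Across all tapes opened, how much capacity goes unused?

632

Put A1 (231 GB) in tape 1; 169 GB remain.
Put A2 (97 GB) in tape 1; 72 GB remain.
Put A3 (96 GB) in tape 2; 304 GB remain.
Put A4 (266 GB) in tape 2; 38 GB remain.
Put A5 (215 GB) in tape 3; 185 GB remain.
Put A6 (106 GB) in tape 3; 79 GB remain.
Put A7 (218 GB) in tape 4; 182 GB remain.
Put A8 (290 GB) in tape 5; 110 GB remain.
Put A9 (57 GB) in tape 1; 15 GB remain.
Put A10 (246 GB) in tape 6; 154 GB remain.
Put A11 (252 GB) in tape 7; 148 GB remain.
Put A12 (94 GB) in tape 4; 88 GB remain.
7 tapes × 400 GB = 2800 GB; used 2168 GB; unused 632 GB.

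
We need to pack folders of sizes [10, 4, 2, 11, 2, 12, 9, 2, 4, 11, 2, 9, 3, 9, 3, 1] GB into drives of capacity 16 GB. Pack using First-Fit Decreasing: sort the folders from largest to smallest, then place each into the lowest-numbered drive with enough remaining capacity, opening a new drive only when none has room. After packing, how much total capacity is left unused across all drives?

Sorted descending: 12, 11, 11, 10, 9, 9, 9, 4, 4, 3, 3, 2, 2, 2, 2, 1.
drive 1: place 12 GB, 4 GB left
drive 2: place 11 GB, 5 GB left
drive 3: place 11 GB, 5 GB left
drive 4: place 10 GB, 6 GB left
drive 5: place 9 GB, 7 GB left
drive 6: place 9 GB, 7 GB left
drive 7: place 9 GB, 7 GB left
drive 1: place 4 GB, 0 GB left
drive 2: place 4 GB, 1 GB left
drive 3: place 3 GB, 2 GB left
drive 4: place 3 GB, 3 GB left
drive 3: place 2 GB, 0 GB left
drive 4: place 2 GB, 1 GB left
drive 5: place 2 GB, 5 GB left
drive 5: place 2 GB, 3 GB left
drive 2: place 1 GB, 0 GB left
7 drives × 16 GB = 112 GB; used 94 GB; unused 18 GB.

18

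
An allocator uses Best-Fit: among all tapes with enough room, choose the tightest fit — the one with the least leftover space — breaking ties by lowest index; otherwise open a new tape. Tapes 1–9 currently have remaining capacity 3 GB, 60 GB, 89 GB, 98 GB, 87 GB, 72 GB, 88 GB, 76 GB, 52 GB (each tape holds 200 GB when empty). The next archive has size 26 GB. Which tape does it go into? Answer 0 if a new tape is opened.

Tapes with room: tape 2 (60 GB), tape 3 (89 GB), tape 4 (98 GB), tape 5 (87 GB), tape 6 (72 GB), tape 7 (88 GB), tape 8 (76 GB), tape 9 (52 GB).
Tightest fit is tape 9 with 52 GB free.

9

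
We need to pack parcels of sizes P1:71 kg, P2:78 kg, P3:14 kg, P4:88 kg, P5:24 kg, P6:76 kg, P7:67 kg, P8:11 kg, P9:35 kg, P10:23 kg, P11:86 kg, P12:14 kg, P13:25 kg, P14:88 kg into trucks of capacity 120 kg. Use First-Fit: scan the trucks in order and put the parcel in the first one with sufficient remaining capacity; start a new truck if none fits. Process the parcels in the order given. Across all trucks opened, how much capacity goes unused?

140

truck 1: place P1 (71 kg), 49 kg left
truck 2: place P2 (78 kg), 42 kg left
truck 1: place P3 (14 kg), 35 kg left
truck 3: place P4 (88 kg), 32 kg left
truck 1: place P5 (24 kg), 11 kg left
truck 4: place P6 (76 kg), 44 kg left
truck 5: place P7 (67 kg), 53 kg left
truck 1: place P8 (11 kg), 0 kg left
truck 2: place P9 (35 kg), 7 kg left
truck 3: place P10 (23 kg), 9 kg left
truck 6: place P11 (86 kg), 34 kg left
truck 4: place P12 (14 kg), 30 kg left
truck 4: place P13 (25 kg), 5 kg left
truck 7: place P14 (88 kg), 32 kg left
7 trucks × 120 kg = 840 kg; used 700 kg; unused 140 kg.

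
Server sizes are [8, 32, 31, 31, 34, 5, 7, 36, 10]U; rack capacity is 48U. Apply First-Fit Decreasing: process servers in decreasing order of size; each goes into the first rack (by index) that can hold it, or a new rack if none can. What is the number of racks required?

5

Sorted descending: 36, 34, 32, 31, 31, 10, 8, 7, 5.
Put 36U in rack 1; 12U remain.
Put 34U in rack 2; 14U remain.
Put 32U in rack 3; 16U remain.
Put 31U in rack 4; 17U remain.
Put 31U in rack 5; 17U remain.
Put 10U in rack 1; 2U remain.
Put 8U in rack 2; 6U remain.
Put 7U in rack 3; 9U remain.
Put 5U in rack 2; 1U remain.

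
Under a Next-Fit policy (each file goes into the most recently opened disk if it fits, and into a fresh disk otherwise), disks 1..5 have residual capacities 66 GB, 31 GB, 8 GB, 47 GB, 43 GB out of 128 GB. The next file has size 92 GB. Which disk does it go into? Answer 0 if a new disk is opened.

Next-Fit only looks at disk 5, which has 43 GB free.
92 GB does not fit, so a new disk is opened.

0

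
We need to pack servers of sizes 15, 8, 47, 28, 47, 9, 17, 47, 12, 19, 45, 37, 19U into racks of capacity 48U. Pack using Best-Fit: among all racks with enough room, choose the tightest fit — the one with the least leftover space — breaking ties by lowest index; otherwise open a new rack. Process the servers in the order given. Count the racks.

9

rack 1: place 15U, 33U left
rack 1: place 8U, 25U left
rack 2: place 47U, 1U left
rack 3: place 28U, 20U left
rack 4: place 47U, 1U left
rack 3: place 9U, 11U left
rack 1: place 17U, 8U left
rack 5: place 47U, 1U left
rack 6: place 12U, 36U left
rack 6: place 19U, 17U left
rack 7: place 45U, 3U left
rack 8: place 37U, 11U left
rack 9: place 19U, 29U left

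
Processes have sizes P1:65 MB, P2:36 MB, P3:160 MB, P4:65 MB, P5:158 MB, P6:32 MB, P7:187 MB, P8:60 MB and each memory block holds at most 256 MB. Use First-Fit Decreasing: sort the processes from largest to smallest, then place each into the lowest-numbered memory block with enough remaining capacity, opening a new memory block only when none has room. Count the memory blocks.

4

Sorted descending: 187, 160, 158, 65, 65, 60, 36, 32.
Put 187 MB in memory block 1; 69 MB remain.
Put 160 MB in memory block 2; 96 MB remain.
Put 158 MB in memory block 3; 98 MB remain.
Put 65 MB in memory block 1; 4 MB remain.
Put 65 MB in memory block 2; 31 MB remain.
Put 60 MB in memory block 3; 38 MB remain.
Put 36 MB in memory block 3; 2 MB remain.
Put 32 MB in memory block 4; 224 MB remain.
Final memory blocks: [187,65] [160,65] [158,60,36] [32].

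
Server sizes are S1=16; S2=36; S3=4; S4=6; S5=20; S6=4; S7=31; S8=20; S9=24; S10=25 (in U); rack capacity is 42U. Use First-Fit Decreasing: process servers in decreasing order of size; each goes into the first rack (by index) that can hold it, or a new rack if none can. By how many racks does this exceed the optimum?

0

First-Fit Decreasing: [36,6] [31,4,4] [25,16] [24] [20,20] → 5 racks.
Total size 186U; any packing needs at least ⌈186/42⌉ = 5 racks.
So 5 is already optimal.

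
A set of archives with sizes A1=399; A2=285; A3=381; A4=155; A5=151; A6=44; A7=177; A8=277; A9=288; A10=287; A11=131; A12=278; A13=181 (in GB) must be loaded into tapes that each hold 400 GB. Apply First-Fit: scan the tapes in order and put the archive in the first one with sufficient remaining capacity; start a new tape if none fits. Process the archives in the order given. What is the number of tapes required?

10 tapes

tape 1: place A1 (399 GB), 1 GB left
tape 2: place A2 (285 GB), 115 GB left
tape 3: place A3 (381 GB), 19 GB left
tape 4: place A4 (155 GB), 245 GB left
tape 4: place A5 (151 GB), 94 GB left
tape 2: place A6 (44 GB), 71 GB left
tape 5: place A7 (177 GB), 223 GB left
tape 6: place A8 (277 GB), 123 GB left
tape 7: place A9 (288 GB), 112 GB left
tape 8: place A10 (287 GB), 113 GB left
tape 5: place A11 (131 GB), 92 GB left
tape 9: place A12 (278 GB), 122 GB left
tape 10: place A13 (181 GB), 219 GB left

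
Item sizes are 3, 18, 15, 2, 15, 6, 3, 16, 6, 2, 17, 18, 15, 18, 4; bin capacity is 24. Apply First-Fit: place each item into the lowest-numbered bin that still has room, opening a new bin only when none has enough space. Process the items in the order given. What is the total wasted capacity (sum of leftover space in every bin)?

34

bin 1: place 3, 21 left
bin 1: place 18, 3 left
bin 2: place 15, 9 left
bin 1: place 2, 1 left
bin 3: place 15, 9 left
bin 2: place 6, 3 left
bin 2: place 3, 0 left
bin 4: place 16, 8 left
bin 3: place 6, 3 left
bin 3: place 2, 1 left
bin 5: place 17, 7 left
bin 6: place 18, 6 left
bin 7: place 15, 9 left
bin 8: place 18, 6 left
bin 4: place 4, 4 left
8 bins × 24 = 192; used 158; unused 34.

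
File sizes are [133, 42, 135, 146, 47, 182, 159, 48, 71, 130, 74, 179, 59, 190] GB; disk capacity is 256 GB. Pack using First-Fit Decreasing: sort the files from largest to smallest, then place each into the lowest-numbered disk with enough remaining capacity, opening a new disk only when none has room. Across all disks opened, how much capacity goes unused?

Sorted descending: 190, 182, 179, 159, 146, 135, 133, 130, 74, 71, 59, 48, 47, 42.
190 GB → disk 1 (remaining 66 GB)
182 GB → disk 2 (remaining 74 GB)
179 GB → disk 3 (remaining 77 GB)
159 GB → disk 4 (remaining 97 GB)
146 GB → disk 5 (remaining 110 GB)
135 GB → disk 6 (remaining 121 GB)
133 GB → disk 7 (remaining 123 GB)
130 GB → disk 8 (remaining 126 GB)
74 GB → disk 2 (remaining 0 GB)
71 GB → disk 3 (remaining 6 GB)
59 GB → disk 1 (remaining 7 GB)
48 GB → disk 4 (remaining 49 GB)
47 GB → disk 4 (remaining 2 GB)
42 GB → disk 5 (remaining 68 GB)
8 disks × 256 GB = 2048 GB; used 1595 GB; unused 453 GB.

453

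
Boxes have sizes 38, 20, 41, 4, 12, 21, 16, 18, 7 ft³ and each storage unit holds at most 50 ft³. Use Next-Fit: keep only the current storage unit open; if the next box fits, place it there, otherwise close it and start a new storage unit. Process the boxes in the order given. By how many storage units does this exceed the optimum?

1

Next-Fit: [38] [20] [41,4] [12,21,16] [18,7] → 5 storage units.
Total size 177 ft³; any packing needs at least ⌈177/50⌉ = 4 storage units.
An optimal packing achieves that bound: [41,7] [38,12] [21,20,4] [18,16] → 4 storage units.
Excess: 5 − 4 = 1.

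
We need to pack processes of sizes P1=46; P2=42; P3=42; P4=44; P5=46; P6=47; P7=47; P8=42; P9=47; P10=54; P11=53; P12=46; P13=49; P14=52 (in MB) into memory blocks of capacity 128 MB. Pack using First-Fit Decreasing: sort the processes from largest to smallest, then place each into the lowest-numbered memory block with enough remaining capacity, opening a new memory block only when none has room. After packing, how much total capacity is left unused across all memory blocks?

239

Sorted descending: 54, 53, 52, 49, 47, 47, 47, 46, 46, 46, 44, 42, 42, 42.
memory block 1: place 54 MB, 74 MB left
memory block 1: place 53 MB, 21 MB left
memory block 2: place 52 MB, 76 MB left
memory block 2: place 49 MB, 27 MB left
memory block 3: place 47 MB, 81 MB left
memory block 3: place 47 MB, 34 MB left
memory block 4: place 47 MB, 81 MB left
memory block 4: place 46 MB, 35 MB left
memory block 5: place 46 MB, 82 MB left
memory block 5: place 46 MB, 36 MB left
memory block 6: place 44 MB, 84 MB left
memory block 6: place 42 MB, 42 MB left
memory block 6: place 42 MB, 0 MB left
memory block 7: place 42 MB, 86 MB left
7 memory blocks × 128 MB = 896 MB; used 657 MB; unused 239 MB.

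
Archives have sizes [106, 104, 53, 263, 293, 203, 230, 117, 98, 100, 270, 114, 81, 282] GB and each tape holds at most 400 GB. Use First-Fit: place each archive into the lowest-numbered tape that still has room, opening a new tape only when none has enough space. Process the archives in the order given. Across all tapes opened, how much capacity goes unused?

486

106 GB → tape 1 (remaining 294 GB)
104 GB → tape 1 (remaining 190 GB)
53 GB → tape 1 (remaining 137 GB)
263 GB → tape 2 (remaining 137 GB)
293 GB → tape 3 (remaining 107 GB)
203 GB → tape 4 (remaining 197 GB)
230 GB → tape 5 (remaining 170 GB)
117 GB → tape 1 (remaining 20 GB)
98 GB → tape 2 (remaining 39 GB)
100 GB → tape 3 (remaining 7 GB)
270 GB → tape 6 (remaining 130 GB)
114 GB → tape 4 (remaining 83 GB)
81 GB → tape 4 (remaining 2 GB)
282 GB → tape 7 (remaining 118 GB)
7 tapes × 400 GB = 2800 GB; used 2314 GB; unused 486 GB.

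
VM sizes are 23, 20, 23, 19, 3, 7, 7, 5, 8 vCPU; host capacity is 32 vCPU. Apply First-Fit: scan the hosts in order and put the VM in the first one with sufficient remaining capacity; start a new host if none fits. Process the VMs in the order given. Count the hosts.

Put 23 vCPU in host 1; 9 vCPU remain.
Put 20 vCPU in host 2; 12 vCPU remain.
Put 23 vCPU in host 3; 9 vCPU remain.
Put 19 vCPU in host 4; 13 vCPU remain.
Put 3 vCPU in host 1; 6 vCPU remain.
Put 7 vCPU in host 2; 5 vCPU remain.
Put 7 vCPU in host 3; 2 vCPU remain.
Put 5 vCPU in host 1; 1 vCPU remain.
Put 8 vCPU in host 4; 5 vCPU remain.
Final hosts: [23,3,5] [20,7] [23,7] [19,8].

4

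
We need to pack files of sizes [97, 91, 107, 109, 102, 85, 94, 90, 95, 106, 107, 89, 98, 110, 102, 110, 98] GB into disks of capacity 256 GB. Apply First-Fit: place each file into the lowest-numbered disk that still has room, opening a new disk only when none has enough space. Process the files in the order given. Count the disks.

97 GB → disk 1 (remaining 159 GB)
91 GB → disk 1 (remaining 68 GB)
107 GB → disk 2 (remaining 149 GB)
109 GB → disk 2 (remaining 40 GB)
102 GB → disk 3 (remaining 154 GB)
85 GB → disk 3 (remaining 69 GB)
94 GB → disk 4 (remaining 162 GB)
90 GB → disk 4 (remaining 72 GB)
95 GB → disk 5 (remaining 161 GB)
106 GB → disk 5 (remaining 55 GB)
107 GB → disk 6 (remaining 149 GB)
89 GB → disk 6 (remaining 60 GB)
98 GB → disk 7 (remaining 158 GB)
110 GB → disk 7 (remaining 48 GB)
102 GB → disk 8 (remaining 154 GB)
110 GB → disk 8 (remaining 44 GB)
98 GB → disk 9 (remaining 158 GB)
Final disks: [97,91] [107,109] [102,85] [94,90] [95,106] [107,89] [98,110] [102,110] [98].

9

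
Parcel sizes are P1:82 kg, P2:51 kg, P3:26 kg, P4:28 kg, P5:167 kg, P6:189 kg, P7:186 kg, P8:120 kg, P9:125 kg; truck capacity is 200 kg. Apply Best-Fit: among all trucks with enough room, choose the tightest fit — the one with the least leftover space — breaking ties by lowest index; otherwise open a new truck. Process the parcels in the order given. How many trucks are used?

6

P1 (82 kg) → truck 1 (remaining 118 kg)
P2 (51 kg) → truck 1 (remaining 67 kg)
P3 (26 kg) → truck 1 (remaining 41 kg)
P4 (28 kg) → truck 1 (remaining 13 kg)
P5 (167 kg) → truck 2 (remaining 33 kg)
P6 (189 kg) → truck 3 (remaining 11 kg)
P7 (186 kg) → truck 4 (remaining 14 kg)
P8 (120 kg) → truck 5 (remaining 80 kg)
P9 (125 kg) → truck 6 (remaining 75 kg)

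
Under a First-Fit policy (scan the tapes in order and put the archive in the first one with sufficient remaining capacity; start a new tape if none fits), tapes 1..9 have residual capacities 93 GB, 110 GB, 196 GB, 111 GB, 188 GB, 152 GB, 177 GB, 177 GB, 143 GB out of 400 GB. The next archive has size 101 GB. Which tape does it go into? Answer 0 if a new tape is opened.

Tapes with room: tape 2 (110 GB), tape 3 (196 GB), tape 4 (111 GB), tape 5 (188 GB), tape 6 (152 GB), tape 7 (177 GB), tape 8 (177 GB), tape 9 (143 GB).
The first with room is tape 2.

2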